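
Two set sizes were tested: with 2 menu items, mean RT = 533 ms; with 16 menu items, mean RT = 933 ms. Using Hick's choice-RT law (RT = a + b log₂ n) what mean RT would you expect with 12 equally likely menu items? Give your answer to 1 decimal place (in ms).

877.7 ms

With log₂ n on the abscissa the relation is linear; from the two conditions:
  b = (933 − 533) / (log₂ 16 − log₂ 2) = 400 / (4 − 1) = 133.333 ms/bit
  a = 533 − 133.333 × 1 = 399.667 ms
Then RT(12) = 399.667 + 133.333 × log₂ 12 = 399.667 + 133.333 × 3.5850 ≈ 877.662 ms.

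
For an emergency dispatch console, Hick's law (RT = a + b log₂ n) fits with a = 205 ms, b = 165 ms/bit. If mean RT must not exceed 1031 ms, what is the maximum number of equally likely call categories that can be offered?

32

Set 205 + 165·log₂ n ≤ 1031 → log₂ n ≤ (1031 − 205)/165 = 5.0061.
So n ≤ 2^5.0061 = 32.135; the largest integer n is 32.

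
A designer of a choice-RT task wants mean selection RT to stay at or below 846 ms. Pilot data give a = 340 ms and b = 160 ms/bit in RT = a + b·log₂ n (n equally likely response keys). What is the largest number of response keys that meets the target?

160·log₂ n ≤ 846 − 340 = 506, giving log₂ n ≤ 3.1625 and n ≤ 8.954. The largest whole number is 8.

8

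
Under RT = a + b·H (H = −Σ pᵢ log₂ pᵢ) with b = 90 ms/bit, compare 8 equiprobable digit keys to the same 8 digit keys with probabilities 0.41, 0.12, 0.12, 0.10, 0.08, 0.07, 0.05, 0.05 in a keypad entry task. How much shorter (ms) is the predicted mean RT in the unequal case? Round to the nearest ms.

Equiprobable entropy H₀ = log₂ 8 = 3.0000 bits.
Skewed entropy H = −Σ pᵢ log₂ pᵢ = 2.5860 bits.
ΔRT = b·(H₀ − H) = 90 × 0.4140 = 37.26 ms.

37 ms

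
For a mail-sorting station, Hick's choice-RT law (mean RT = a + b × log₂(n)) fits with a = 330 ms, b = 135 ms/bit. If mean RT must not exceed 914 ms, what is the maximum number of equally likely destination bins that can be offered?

20

Set 330 + 135·log₂ n ≤ 914 → log₂ n ≤ (914 − 330)/135 = 4.3259.
So n ≤ 2^4.3259 = 20.055; the largest integer n is 20.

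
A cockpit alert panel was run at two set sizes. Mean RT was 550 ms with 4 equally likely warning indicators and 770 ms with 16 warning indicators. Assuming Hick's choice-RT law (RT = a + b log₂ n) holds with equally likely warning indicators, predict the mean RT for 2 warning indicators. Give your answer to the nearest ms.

With log₂ n on the abscissa the relation is linear; from the two conditions:
  b = (770 − 550) / (log₂ 16 − log₂ 4) = 220 / (4 − 2) = 110 ms/bit
  a = 550 − 110 × 2 = 330 ms
Then RT(2) = 330 + 110 × log₂ 2 = 330 + 110 × 1 ≈ 440.000 ms.

440 ms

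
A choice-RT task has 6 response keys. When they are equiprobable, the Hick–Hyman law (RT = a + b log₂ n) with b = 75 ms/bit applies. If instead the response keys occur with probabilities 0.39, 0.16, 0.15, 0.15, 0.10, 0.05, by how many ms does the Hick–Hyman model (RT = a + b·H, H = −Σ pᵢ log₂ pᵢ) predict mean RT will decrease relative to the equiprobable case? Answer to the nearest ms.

The RT saving is b·ΔH. Equiprobable H₀ = log₂(6) = 2.5850 bits; with the given probabilities H = 2.3222 bits.
b·(H₀ − H) = 75 × (2.5850 − 2.3222) = 19.71 ms.

20 ms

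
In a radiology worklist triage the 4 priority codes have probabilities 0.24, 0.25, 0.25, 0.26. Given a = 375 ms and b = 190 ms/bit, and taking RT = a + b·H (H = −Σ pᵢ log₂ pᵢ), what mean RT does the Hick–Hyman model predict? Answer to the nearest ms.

755 ms

Entropy contributions −pᵢ log₂ pᵢ: 0.4941, 0.5000, 0.5000, 0.5053; sum H = 1.9994 bits.
RT = a + bH = 375 + 190·1.9994 = 754.89 ms.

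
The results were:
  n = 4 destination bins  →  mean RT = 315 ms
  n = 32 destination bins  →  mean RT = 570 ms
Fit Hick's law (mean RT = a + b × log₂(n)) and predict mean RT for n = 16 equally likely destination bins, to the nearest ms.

485 ms

With log₂ n on the abscissa the relation is linear; from the two conditions:
  b = (570 − 315) / (log₂ 32 − log₂ 4) = 255 / (5 − 2) = 85 ms/bit
  a = 315 − 85 × 2 = 145 ms
Then RT(16) = 145 + 85 × log₂ 16 = 145 + 85 × 4 ≈ 485.000 ms.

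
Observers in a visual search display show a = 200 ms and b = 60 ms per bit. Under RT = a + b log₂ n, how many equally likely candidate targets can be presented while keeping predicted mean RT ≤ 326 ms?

4

Information budget: (326 − 200)/60 = 2.1000 bits, so n ≤ 2^2.1000 = 4.287 → at most 4.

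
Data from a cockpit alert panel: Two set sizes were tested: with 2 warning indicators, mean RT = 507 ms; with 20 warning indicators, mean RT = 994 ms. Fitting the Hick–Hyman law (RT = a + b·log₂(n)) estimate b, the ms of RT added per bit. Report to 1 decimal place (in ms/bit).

146.6 ms/bit

b = (RT₂ − RT₁)/(log₂ n₂ − log₂ n₁) = (994 − 507)/(4.3219 − 1) = 146.602 ms/bit.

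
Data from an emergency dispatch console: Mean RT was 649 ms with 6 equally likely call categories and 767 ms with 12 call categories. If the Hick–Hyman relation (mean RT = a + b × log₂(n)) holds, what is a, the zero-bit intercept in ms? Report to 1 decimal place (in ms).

344.0 ms

Slope: b = (767 − 649) / (log₂ 12 − log₂ 6) = 118/1.0000 = 118.000 ms/bit.
a = RT₁ − b·log₂ n₁ = 649 − 118.000 × 2.5850 = 343.974 ms.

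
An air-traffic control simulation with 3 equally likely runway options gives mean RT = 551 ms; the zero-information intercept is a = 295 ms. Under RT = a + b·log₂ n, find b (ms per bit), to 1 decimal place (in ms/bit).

b = (551 − 295) / log₂(3) = 256 / 1.5850 = 161.518 ms/bit.

161.5 ms/bit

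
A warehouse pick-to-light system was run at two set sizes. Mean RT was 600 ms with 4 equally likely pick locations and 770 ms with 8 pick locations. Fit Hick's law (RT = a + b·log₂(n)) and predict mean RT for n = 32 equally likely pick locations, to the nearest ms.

With log₂ n on the abscissa the relation is linear; from the two conditions:
  b = (770 − 600) / (log₂ 8 − log₂ 4) = 170 / (3 − 2) = 170 ms/bit
  a = 600 − 170 × 2 = 260 ms
Then RT(32) = 260 + 170 × log₂ 32 = 260 + 170 × 5 ≈ 1110.000 ms.

1110 ms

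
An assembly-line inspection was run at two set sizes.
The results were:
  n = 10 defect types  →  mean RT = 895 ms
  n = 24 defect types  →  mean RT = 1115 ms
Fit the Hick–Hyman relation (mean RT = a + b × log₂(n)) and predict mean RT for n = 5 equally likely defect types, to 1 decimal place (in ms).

720.8 ms

With log₂ n on the abscissa the relation is linear; from the two conditions:
  b = (1115 − 895) / (log₂ 24 − log₂ 10) = 220 / (4.5850 − 3.3219) = 174.184 ms/bit
  a = 895 − 174.184 × 3.3219 = 316.374 ms
Then RT(5) = 316.374 + 174.184 × log₂ 5 = 316.374 + 174.184 × 2.3219 ≈ 720.816 ms.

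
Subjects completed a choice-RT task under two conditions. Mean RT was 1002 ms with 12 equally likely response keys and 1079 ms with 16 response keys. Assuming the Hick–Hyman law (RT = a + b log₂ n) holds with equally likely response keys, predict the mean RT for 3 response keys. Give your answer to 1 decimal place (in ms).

630.9 ms

Fit slope and intercept:
  b = (1079 − 1002) / (log₂ 16 − log₂ 12) = 77 / (4 − 3.5850) = 185.525 ms/bit
  a = 1002 − 185.525 × 3.5850 = 336.898 ms
Then RT(3) = 336.898 + 185.525 × log₂ 3 = 336.898 + 185.525 × 1.5850 ≈ 630.949 ms.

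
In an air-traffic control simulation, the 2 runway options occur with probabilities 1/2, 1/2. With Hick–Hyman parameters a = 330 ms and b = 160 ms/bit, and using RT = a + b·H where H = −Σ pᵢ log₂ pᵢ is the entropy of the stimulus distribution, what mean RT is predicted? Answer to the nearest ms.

Each term −pᵢ log₂ pᵢ: 0.5·1 + 0.5·1; summed, H = 1.000 bits.
Mean RT = a + bH = 330 + 160·1.000 = 490.00 ms.

490 ms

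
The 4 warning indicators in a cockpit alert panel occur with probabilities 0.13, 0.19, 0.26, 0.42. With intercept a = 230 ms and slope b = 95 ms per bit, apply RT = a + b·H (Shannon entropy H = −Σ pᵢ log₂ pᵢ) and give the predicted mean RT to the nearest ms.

Entropy contributions −pᵢ log₂ pᵢ: 0.3826, 0.4552, 0.5053, 0.5256; sum H = 1.8688 bits.
RT = a + bH = 230 + 95·1.8688 = 407.54 ms.

408 ms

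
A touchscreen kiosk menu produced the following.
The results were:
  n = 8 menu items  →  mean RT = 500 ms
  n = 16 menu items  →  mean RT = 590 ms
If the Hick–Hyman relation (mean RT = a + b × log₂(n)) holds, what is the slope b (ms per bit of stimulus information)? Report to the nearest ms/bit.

90 ms/bit

b = (RT₂ − RT₁)/(log₂ n₂ − log₂ n₁) = (590 − 500)/(4 − 3) = 90 ms/bit.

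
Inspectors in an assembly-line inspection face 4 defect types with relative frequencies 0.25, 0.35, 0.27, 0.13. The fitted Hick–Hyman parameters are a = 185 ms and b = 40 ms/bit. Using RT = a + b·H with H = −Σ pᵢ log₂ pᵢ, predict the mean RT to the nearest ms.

H = 0.25·log₂(1/0.25) + 0.35·log₂(1/0.35) + 0.27·log₂(1/0.27) + 0.13·log₂(1/0.13) = 1.9228 bits.
RT = 185 + 40 × 1.9228 = 261.91 ms.

262 ms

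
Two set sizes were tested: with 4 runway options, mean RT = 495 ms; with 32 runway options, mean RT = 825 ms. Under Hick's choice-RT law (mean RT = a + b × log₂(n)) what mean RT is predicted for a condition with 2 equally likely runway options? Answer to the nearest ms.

RT is linear in log₂ n, so two points fix the line:
  b = (825 − 495) / (log₂ 32 − log₂ 4) = 330 / (5 − 2) = 110 ms/bit
  a = 495 − 110 × 2 = 275 ms
Then RT(2) = 275 + 110 × log₂ 2 = 275 + 110 × 1 ≈ 385.000 ms.

385 ms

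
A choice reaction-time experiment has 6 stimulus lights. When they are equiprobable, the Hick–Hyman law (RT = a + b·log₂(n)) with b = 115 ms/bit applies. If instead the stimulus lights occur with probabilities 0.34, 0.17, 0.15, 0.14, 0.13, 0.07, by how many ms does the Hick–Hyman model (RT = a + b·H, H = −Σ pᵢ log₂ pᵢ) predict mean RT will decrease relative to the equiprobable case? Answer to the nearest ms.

The RT saving is b·ΔH. Equiprobable H₀ = log₂(6) = 2.5850 bits; with the given probabilities H = 2.4226 bits.
b·(H₀ − H) = 115 × (2.5850 − 2.4226) = 18.67 ms.

19 ms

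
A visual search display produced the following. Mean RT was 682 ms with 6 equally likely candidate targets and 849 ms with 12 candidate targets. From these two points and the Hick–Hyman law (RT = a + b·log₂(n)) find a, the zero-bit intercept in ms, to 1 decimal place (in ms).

The slope on a log₂ axis is (849 − 682) / (3.5850 − 2.5850) = 167.000 ms/bit.
Intercept: a = 682 − 167.000·log₂(6) = 250.311 ms.

250.3 ms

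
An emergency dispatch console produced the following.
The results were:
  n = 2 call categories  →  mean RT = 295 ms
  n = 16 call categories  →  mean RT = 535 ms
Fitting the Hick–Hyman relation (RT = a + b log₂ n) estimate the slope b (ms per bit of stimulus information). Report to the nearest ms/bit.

The slope on a log₂ axis is (535 − 295) / (4 − 1) = 80 ms/bit.

80 ms/bit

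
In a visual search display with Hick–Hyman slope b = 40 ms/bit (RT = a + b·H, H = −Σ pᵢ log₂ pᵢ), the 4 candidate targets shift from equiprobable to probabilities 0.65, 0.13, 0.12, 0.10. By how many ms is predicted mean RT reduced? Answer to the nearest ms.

Equiprobable entropy H₀ = log₂ 4 = 2.0000 bits.
Skewed entropy H = −Σ pᵢ log₂ pᵢ = 1.4859 bits.
ΔRT = b·(H₀ − H) = 40 × 0.5141 = 20.57 ms.

21 ms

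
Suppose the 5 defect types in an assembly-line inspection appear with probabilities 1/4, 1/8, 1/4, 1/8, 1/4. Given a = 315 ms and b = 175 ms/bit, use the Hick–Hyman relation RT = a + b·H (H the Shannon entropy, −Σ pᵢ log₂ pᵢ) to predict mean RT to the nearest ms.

709 ms

Each term −pᵢ log₂ pᵢ: 0.25·2 + 0.125·3 + 0.25·2 + 0.125·3 + 0.25·2; summed, H = 2.250 bits.
Mean RT = a + bH = 315 + 175·2.250 = 708.75 ms.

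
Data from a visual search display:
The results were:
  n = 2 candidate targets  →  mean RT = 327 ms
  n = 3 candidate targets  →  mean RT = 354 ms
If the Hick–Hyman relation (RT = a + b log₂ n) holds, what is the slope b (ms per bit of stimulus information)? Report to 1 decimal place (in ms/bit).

Slope: b = (354 − 327) / (log₂ 3 − log₂ 2) = 27/0.5850 = 46.157 ms/bit.

46.2 ms/bit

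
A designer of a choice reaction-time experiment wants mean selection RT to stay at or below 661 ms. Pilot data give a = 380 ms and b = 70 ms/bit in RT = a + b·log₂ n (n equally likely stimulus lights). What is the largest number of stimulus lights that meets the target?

16

70·log₂ n ≤ 661 − 380 = 281, giving log₂ n ≤ 4.0143 and n ≤ 16.159. The largest whole number is 16.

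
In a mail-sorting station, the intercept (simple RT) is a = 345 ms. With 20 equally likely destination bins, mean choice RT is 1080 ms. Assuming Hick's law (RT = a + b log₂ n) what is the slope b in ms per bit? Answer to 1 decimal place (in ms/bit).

170.1 ms/bit

b = (1080 − 345) / log₂(20) = 735 / 4.3219 = 170.063 ms/bit.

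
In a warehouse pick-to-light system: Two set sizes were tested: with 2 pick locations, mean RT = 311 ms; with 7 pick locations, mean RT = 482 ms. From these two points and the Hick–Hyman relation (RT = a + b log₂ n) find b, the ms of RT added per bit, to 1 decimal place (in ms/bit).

The slope on a log₂ axis is (482 − 311) / (2.8074 − 1) = 94.613 ms/bit.

94.6 ms/bit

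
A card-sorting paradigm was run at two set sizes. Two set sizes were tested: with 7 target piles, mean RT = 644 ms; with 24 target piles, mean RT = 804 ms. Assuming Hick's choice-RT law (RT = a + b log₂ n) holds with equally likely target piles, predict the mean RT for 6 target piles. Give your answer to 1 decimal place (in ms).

624.0 ms

Solve the two-equation system in a and b:
  b = (804 − 644) / (log₂ 24 − log₂ 7) = 160 / (4.5850 − 2.8074) = 90.009 ms/bit
  a = 644 − 90.009 × 2.8074 = 391.314 ms
Then RT(6) = 391.314 + 90.009 × log₂ 6 = 391.314 + 90.009 × 2.5850 ≈ 623.983 ms.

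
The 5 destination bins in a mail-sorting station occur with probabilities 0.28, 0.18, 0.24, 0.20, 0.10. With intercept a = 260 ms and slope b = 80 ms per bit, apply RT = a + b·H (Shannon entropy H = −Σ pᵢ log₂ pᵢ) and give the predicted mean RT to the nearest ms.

H = 0.28·log₂(1/0.28) + 0.18·log₂(1/0.18) + 0.24·log₂(1/0.24) + 0.20·log₂(1/0.20) + 0.10·log₂(1/0.10) = 2.2502 bits.
RT = 260 + 80 × 2.2502 = 440.02 ms.

440 ms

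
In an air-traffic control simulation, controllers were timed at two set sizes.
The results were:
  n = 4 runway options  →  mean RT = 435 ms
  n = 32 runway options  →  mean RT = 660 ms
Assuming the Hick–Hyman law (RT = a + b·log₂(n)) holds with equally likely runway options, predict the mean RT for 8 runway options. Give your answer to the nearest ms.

With log₂ n on the abscissa the relation is linear; from the two conditions:
  b = (660 − 435) / (log₂ 32 − log₂ 4) = 225 / (5 − 2) = 75 ms/bit
  a = 435 − 75 × 2 = 285 ms
Then RT(8) = 285 + 75 × log₂ 8 = 285 + 75 × 3 ≈ 510.000 ms.

510 ms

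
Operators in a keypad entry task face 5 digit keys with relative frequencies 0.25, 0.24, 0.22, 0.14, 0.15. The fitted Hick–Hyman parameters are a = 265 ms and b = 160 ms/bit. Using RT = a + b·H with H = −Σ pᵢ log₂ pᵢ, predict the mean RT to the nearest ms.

H = 0.25·log₂(1/0.25) + 0.24·log₂(1/0.24) + 0.22·log₂(1/0.22) + 0.14·log₂(1/0.14) + 0.15·log₂(1/0.15) = 2.2824 bits.
RT = 265 + 160 × 2.2824 = 630.18 ms.

630 ms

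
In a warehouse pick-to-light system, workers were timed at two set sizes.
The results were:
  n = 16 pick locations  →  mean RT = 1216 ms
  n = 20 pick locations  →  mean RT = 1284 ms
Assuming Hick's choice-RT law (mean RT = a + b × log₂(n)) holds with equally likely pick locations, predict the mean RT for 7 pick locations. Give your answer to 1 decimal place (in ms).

964.1 ms

Solve the two-equation system in a and b:
  b = (1284 − 1216) / (log₂ 20 − log₂ 16) = 68 / (4.3219 − 4) = 211.227 ms/bit
  a = 1216 − 211.227 × 4 = 371.091 ms
Then RT(7) = 371.091 + 211.227 × log₂ 7 = 371.091 + 211.227 × 2.8074 ≈ 964.081 ms.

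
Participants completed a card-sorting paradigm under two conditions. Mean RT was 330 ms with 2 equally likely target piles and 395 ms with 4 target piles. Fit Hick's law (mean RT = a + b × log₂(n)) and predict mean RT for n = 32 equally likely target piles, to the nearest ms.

590 ms

With log₂ n on the abscissa the relation is linear; from the two conditions:
  b = (395 − 330) / (log₂ 4 − log₂ 2) = 65 / (2 − 1) = 65 ms/bit
  a = 330 − 65 × 1 = 265 ms
Then RT(32) = 265 + 65 × log₂ 32 = 265 + 65 × 5 ≈ 590.000 ms.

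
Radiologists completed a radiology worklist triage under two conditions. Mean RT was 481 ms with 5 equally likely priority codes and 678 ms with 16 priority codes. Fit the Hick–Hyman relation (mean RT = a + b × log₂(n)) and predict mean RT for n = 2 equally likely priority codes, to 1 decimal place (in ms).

325.8 ms

Solve the two-equation system in a and b:
  b = (678 − 481) / (log₂ 16 − log₂ 5) = 197 / (4 − 2.3219) = 117.397 ms/bit
  a = 481 − 117.397 × 2.3219 = 208.413 ms
Then RT(2) = 208.413 + 117.397 × log₂ 2 = 208.413 + 117.397 × 1 ≈ 325.810 ms.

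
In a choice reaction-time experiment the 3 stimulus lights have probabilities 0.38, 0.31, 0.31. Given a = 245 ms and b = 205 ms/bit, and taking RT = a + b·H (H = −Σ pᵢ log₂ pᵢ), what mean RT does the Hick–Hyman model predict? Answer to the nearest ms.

Entropy contributions −pᵢ log₂ pᵢ: 0.5305, 0.5238, 0.5238; sum H = 1.5780 bits.
RT = a + bH = 245 + 205·1.5780 = 568.50 ms.

568 ms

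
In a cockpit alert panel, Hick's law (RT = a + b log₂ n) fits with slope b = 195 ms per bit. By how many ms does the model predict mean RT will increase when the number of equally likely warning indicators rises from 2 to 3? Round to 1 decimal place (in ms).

Only the slope matters, since a is common to both: ΔRT = b·log₂(n₂/n₁).
log₂(3) − log₂(2) = 1.5850 − 1 = 0.5850.
ΔRT = 195 × 0.5850 = 114.068 ms.

114.1 ms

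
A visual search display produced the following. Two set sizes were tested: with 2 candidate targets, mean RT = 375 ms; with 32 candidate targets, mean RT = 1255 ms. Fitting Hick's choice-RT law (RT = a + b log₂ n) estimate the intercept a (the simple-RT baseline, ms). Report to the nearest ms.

155 ms

b = (RT₂ − RT₁)/(log₂ n₂ − log₂ n₁) = (1255 − 375)/(5 − 1) = 220 ms/bit.
a = RT₁ − b·log₂ n₁ = 375 − 220 × 1 = 155.000 ms.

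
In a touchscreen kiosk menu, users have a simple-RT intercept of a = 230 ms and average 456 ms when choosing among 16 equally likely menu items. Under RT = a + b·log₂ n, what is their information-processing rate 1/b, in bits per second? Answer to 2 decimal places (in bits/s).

Choice component = 456 − 230 = 226 ms over log₂(16) = 4 bits.
b = 226 / 4 = 56.500 ms/bit, so 1/b = 17.699 bits/s.

17.70 bits/s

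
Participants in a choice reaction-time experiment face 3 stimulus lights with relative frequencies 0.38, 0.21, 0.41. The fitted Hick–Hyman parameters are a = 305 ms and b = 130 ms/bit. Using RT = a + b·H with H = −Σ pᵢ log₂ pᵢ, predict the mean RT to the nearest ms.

H = 0.38·log₂(1/0.38) + 0.21·log₂(1/0.21) + 0.41·log₂(1/0.41) = 1.5307 bits.
RT = 305 + 130 × 1.5307 = 503.99 ms.

504 ms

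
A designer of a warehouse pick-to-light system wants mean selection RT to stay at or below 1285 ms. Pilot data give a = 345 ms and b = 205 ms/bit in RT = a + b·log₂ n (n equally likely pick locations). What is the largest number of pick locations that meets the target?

24

Set 345 + 205·log₂ n ≤ 1285 → log₂ n ≤ (1285 − 345)/205 = 4.5854.
So n ≤ 2^4.5854 = 24.007; the largest integer n is 24.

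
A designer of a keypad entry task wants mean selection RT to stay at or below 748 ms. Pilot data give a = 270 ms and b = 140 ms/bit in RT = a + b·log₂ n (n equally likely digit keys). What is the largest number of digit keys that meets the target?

Set 270 + 140·log₂ n ≤ 748 → log₂ n ≤ (748 − 270)/140 = 3.4143.
So n ≤ 2^3.4143 = 10.661; the largest integer n is 10.

10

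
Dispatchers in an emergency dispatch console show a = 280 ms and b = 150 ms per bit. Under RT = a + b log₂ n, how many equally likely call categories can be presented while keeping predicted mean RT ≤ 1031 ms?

32

Set 280 + 150·log₂ n ≤ 1031 → log₂ n ≤ (1031 − 280)/150 = 5.0067.
So n ≤ 2^5.0067 = 32.148; the largest integer n is 32.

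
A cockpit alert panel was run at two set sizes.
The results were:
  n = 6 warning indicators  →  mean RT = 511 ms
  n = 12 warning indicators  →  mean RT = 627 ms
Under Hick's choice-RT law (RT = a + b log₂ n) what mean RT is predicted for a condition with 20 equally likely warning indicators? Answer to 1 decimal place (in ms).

712.5 ms

RT is linear in log₂ n, so two points fix the line:
  b = (627 − 511) / (log₂ 12 − log₂ 6) = 116 / (3.5850 − 2.5850) = 116.000 ms/bit
  a = 511 − 116.000 × 2.5850 = 211.144 ms
Then RT(20) = 211.144 + 116.000 × log₂ 20 = 211.144 + 116.000 × 4.3219 ≈ 712.488 ms.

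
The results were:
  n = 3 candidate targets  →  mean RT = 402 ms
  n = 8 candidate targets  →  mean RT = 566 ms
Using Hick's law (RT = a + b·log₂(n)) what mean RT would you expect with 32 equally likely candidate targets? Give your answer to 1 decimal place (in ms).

797.8 ms

Solve the two-equation system in a and b:
  b = (566 − 402) / (log₂ 8 − log₂ 3) = 164 / (3 − 1.5850) = 115.898 ms/bit
  a = 402 − 115.898 × 1.5850 = 218.306 ms
Then RT(32) = 218.306 + 115.898 × log₂ 32 = 218.306 + 115.898 × 5 ≈ 797.796 ms.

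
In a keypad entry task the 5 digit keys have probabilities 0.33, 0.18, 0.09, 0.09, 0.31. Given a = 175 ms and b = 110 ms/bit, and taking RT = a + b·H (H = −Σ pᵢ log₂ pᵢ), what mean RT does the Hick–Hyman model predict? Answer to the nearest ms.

408 ms

Entropy contributions −pᵢ log₂ pᵢ: 0.5278, 0.4453, 0.3127, 0.3127, 0.5238; sum H = 2.1222 bits.
RT = a + bH = 175 + 110·2.1222 = 408.45 ms.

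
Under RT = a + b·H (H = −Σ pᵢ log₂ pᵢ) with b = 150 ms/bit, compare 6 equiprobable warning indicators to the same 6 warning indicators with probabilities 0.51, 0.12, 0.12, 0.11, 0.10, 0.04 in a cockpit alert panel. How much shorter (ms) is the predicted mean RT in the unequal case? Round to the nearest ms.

Equiprobable entropy H₀ = log₂ 6 = 2.5850 bits.
Skewed entropy H = −Σ pᵢ log₂ pᵢ = 2.0978 bits.
ΔRT = b·(H₀ − H) = 150 × 0.4872 = 73.07 ms.

73 ms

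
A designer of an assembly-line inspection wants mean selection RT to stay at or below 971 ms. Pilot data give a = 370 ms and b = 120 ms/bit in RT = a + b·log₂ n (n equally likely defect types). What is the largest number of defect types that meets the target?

Set 370 + 120·log₂ n ≤ 971 → log₂ n ≤ (971 − 370)/120 = 5.0083.
So n ≤ 2^5.0083 = 32.185; the largest integer n is 32.

32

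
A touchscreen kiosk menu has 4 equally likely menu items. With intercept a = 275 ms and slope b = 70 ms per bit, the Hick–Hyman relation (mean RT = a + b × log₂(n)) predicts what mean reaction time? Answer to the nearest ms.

log₂(4) = 2 bits, so RT = 275 + 70 × 2 ≈ 415.000 ms.

415 ms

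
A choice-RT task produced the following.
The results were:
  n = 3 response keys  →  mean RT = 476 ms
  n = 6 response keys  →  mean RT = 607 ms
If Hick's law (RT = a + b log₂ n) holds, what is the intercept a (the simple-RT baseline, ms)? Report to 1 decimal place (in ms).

Slope: b = (607 − 476) / (log₂ 6 − log₂ 3) = 131/1.0000 = 131.000 ms/bit.
a = RT₁ − b·log₂ n₁ = 476 − 131.000 × 1.5850 = 268.370 ms.

268.4 ms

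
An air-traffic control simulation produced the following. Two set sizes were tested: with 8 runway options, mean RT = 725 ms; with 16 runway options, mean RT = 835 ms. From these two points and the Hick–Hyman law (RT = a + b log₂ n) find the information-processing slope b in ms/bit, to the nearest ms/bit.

The slope on a log₂ axis is (835 − 725) / (4 − 3) = 110 ms/bit.

110 ms/bit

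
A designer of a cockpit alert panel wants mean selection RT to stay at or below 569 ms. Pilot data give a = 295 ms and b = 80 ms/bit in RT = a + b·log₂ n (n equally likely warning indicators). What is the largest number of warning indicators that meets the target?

10

80·log₂ n ≤ 569 − 295 = 274, giving log₂ n ≤ 3.4250 and n ≤ 10.741. The largest whole number is 10.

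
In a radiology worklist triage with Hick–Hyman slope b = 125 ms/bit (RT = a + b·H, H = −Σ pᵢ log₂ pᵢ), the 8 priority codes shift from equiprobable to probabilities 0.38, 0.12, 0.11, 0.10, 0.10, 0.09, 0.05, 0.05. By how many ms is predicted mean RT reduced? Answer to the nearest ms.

43 ms

Equiprobable entropy H₀ = log₂ 8 = 3.0000 bits.
Skewed entropy H = −Σ pᵢ log₂ pᵢ = 2.6570 bits.
ΔRT = b·(H₀ − H) = 125 × 0.3430 = 42.87 ms.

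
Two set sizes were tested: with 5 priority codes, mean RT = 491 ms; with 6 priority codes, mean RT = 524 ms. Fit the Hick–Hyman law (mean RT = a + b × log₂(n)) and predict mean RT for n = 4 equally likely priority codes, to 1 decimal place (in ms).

450.6 ms

With log₂ n on the abscissa the relation is linear; from the two conditions:
  b = (524 − 491) / (log₂ 6 − log₂ 5) = 33 / (2.5850 − 2.3219) = 125.459 ms/bit
  a = 491 − 125.459 × 2.3219 = 199.694 ms
Then RT(4) = 199.694 + 125.459 × log₂ 4 = 199.694 + 125.459 × 2 ≈ 450.611 ms.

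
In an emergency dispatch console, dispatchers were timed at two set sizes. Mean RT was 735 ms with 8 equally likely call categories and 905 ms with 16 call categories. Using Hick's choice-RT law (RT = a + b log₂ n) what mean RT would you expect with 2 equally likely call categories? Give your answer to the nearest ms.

Solve the two-equation system in a and b:
  b = (905 − 735) / (log₂ 16 − log₂ 8) = 170 / (4 − 3) = 170 ms/bit
  a = 735 − 170 × 3 = 225 ms
Then RT(2) = 225 + 170 × log₂ 2 = 225 + 170 × 1 ≈ 395.000 ms.

395 ms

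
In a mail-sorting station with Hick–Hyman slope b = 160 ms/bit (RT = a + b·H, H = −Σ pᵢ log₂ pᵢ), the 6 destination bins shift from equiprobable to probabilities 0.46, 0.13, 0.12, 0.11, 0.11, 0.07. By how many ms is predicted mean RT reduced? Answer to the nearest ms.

Equiprobable entropy H₀ = log₂ 6 = 2.5850 bits.
Skewed entropy H = −Σ pᵢ log₂ pᵢ = 2.2342 bits.
ΔRT = b·(H₀ − H) = 160 × 0.3508 = 56.13 ms.

56 ms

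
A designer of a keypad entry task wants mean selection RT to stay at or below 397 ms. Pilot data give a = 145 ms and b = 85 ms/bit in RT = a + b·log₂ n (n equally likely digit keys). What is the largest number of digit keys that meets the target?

Set 145 + 85·log₂ n ≤ 397 → log₂ n ≤ (397 − 145)/85 = 2.9647.
So n ≤ 2^2.9647 = 7.807; the largest integer n is 7.

7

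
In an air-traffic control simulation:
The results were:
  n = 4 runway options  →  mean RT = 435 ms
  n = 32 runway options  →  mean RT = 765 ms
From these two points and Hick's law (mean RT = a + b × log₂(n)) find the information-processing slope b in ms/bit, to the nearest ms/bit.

b = (RT₂ − RT₁)/(log₂ n₂ − log₂ n₁) = (765 − 435)/(5 − 2) = 110 ms/bit.

110 ms/bit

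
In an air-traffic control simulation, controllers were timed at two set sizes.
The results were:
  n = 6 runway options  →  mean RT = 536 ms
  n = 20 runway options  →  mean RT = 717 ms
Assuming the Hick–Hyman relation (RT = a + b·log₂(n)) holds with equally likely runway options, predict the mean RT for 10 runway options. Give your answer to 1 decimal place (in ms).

Fit slope and intercept:
  b = (717 − 536) / (log₂ 20 − log₂ 6) = 181 / (4.3219 − 2.5850) = 104.205 ms/bit
  a = 536 − 104.205 × 2.5850 = 266.635 ms
Then RT(10) = 266.635 + 104.205 × log₂ 10 = 266.635 + 104.205 × 3.3219 ≈ 612.795 ms.

612.8 ms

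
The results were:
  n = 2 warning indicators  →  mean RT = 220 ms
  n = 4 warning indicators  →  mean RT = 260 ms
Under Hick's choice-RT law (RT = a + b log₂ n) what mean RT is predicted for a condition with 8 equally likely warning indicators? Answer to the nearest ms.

300 ms

Solve the two-equation system in a and b:
  b = (260 − 220) / (log₂ 4 − log₂ 2) = 40 / (2 − 1) = 40 ms/bit
  a = 220 − 40 × 1 = 180 ms
Then RT(8) = 180 + 40 × log₂ 8 = 180 + 40 × 3 ≈ 300.000 ms.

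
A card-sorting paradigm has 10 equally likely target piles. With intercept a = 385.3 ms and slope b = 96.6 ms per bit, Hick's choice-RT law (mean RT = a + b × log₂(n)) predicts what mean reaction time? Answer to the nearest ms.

706 ms

log₂(10) = 3.3219 bits, so RT = 385.3 + 96.6 × 3.3219 ≈ 706.198 ms.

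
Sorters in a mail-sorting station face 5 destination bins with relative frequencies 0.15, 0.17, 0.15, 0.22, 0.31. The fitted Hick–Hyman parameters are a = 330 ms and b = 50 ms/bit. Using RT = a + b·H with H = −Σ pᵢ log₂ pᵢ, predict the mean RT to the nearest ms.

Entropy contributions −pᵢ log₂ pᵢ: 0.4105, 0.4346, 0.4105, 0.4806, 0.5238; sum H = 2.2600 bits.
RT = a + bH = 330 + 50·2.2600 = 443.00 ms.

443 ms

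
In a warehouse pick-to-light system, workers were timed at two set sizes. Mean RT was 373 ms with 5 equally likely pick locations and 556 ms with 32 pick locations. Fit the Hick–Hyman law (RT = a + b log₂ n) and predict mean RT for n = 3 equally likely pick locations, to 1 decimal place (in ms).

Fit slope and intercept:
  b = (556 − 373) / (log₂ 32 − log₂ 5) = 183 / (5 − 2.3219) = 68.333 ms/bit
  a = 373 − 68.333 × 2.3219 = 214.336 ms
Then RT(3) = 214.336 + 68.333 × log₂ 3 = 214.336 + 68.333 × 1.5850 ≈ 322.641 ms.

322.6 ms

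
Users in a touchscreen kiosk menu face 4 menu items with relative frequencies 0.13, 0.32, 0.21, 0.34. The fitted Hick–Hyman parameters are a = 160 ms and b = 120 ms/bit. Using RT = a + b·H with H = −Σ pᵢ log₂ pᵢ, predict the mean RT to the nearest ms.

389 ms

H = 0.13·log₂(1/0.13) + 0.32·log₂(1/0.32) + 0.21·log₂(1/0.21) + 0.34·log₂(1/0.34) = 1.9107 bits.
RT = 160 + 120 × 1.9107 = 389.28 ms.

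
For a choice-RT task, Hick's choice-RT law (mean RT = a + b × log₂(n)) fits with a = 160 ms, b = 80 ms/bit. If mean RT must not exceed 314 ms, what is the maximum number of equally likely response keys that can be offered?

Information budget: (314 − 160)/80 = 1.9250 bits, so n ≤ 2^1.9250 = 3.797 → at most 3.

3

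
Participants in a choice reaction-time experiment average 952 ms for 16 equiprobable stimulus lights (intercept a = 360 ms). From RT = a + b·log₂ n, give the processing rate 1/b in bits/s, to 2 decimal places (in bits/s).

b = (952 − 360)/log₂ 16 = 592/4 = 148.000 ms per bit = 0.14800 s/bit; the reciprocal is 6.757 bits/s.

6.76 bits/s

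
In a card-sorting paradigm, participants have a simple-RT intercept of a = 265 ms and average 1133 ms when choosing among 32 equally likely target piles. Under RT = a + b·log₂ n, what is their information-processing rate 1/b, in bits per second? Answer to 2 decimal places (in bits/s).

Choice component = 1133 − 265 = 868 ms over log₂(32) = 5 bits.
b = 868 / 5 = 173.600 ms/bit, so 1/b = 5.760 bits/s.

5.76 bits/s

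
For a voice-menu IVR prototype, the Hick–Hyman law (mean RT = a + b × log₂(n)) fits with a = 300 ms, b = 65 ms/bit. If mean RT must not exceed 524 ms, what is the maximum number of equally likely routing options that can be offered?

10

65·log₂ n ≤ 524 − 300 = 224, giving log₂ n ≤ 3.4462 and n ≤ 10.899. The largest whole number is 10.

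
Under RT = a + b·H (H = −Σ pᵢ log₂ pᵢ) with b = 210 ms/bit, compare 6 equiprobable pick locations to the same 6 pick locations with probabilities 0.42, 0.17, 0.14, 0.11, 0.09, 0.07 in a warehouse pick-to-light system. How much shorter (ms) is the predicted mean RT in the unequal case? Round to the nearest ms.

62 ms

Equiprobable entropy H₀ = log₂ 6 = 2.5850 bits.
Skewed entropy H = −Σ pᵢ log₂ pᵢ = 2.2888 bits.
ΔRT = b·(H₀ − H) = 210 × 0.2961 = 62.19 ms.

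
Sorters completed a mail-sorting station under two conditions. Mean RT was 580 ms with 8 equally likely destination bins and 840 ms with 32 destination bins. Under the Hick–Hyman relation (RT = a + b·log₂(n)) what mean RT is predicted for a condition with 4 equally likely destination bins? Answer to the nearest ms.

450 ms

Solve the two-equation system in a and b:
  b = (840 − 580) / (log₂ 32 − log₂ 8) = 260 / (5 − 3) = 130 ms/bit
  a = 580 − 130 × 3 = 190 ms
Then RT(4) = 190 + 130 × log₂ 4 = 190 + 130 × 2 ≈ 450.000 ms.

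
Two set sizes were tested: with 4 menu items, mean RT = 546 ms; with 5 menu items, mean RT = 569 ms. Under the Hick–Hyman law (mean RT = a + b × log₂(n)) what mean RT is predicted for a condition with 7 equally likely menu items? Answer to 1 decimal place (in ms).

Fit slope and intercept:
  b = (569 − 546) / (log₂ 5 − log₂ 4) = 23 / (2.3219 − 2) = 71.445 ms/bit
  a = 546 − 71.445 × 2 = 403.111 ms
Then RT(7) = 403.111 + 71.445 × log₂ 7 = 403.111 + 71.445 × 2.8074 ≈ 603.681 ms.

603.7 ms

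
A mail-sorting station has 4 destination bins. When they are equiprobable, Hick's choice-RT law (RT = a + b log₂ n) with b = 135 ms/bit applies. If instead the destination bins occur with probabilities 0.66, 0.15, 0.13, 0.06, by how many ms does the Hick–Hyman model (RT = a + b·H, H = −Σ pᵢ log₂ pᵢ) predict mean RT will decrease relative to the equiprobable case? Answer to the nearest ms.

The RT saving is b·ΔH. Equiprobable H₀ = log₂(4) = 2.0000 bits; with the given probabilities H = 1.4324 bits.
b·(H₀ − H) = 135 × (2.0000 − 1.4324) = 76.63 ms.

77 ms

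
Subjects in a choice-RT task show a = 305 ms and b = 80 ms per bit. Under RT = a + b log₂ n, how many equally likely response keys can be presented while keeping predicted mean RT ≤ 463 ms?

3

80·log₂ n ≤ 463 − 305 = 158, giving log₂ n ≤ 1.9750 and n ≤ 3.931. The largest whole number is 3.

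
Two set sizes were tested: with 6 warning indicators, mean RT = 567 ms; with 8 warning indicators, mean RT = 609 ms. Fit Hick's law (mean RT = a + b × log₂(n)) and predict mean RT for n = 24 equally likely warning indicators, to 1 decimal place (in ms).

Fit slope and intercept:
  b = (609 − 567) / (log₂ 8 − log₂ 6) = 42 / (3 − 2.5850) = 101.196 ms/bit
  a = 567 − 101.196 × 2.5850 = 305.413 ms
Then RT(24) = 305.413 + 101.196 × log₂ 24 = 305.413 + 101.196 × 4.5850 ≈ 769.391 ms.

769.4 ms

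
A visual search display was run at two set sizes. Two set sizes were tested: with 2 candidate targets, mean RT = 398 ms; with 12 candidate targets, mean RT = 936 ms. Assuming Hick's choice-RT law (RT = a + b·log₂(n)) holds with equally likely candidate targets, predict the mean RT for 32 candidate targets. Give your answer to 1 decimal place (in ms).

Solve the two-equation system in a and b:
  b = (936 − 398) / (log₂ 12 − log₂ 2) = 538 / (3.5850 − 1) = 208.127 ms/bit
  a = 398 − 208.127 × 1 = 189.873 ms
Then RT(32) = 189.873 + 208.127 × log₂ 32 = 189.873 + 208.127 × 5 ≈ 1230.507 ms.

1230.5 ms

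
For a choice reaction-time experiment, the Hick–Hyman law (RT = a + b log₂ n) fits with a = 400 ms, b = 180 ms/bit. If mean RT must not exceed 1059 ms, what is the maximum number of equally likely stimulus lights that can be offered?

12

Set 400 + 180·log₂ n ≤ 1059 → log₂ n ≤ (1059 − 400)/180 = 3.6611.
So n ≤ 2^3.6611 = 12.650; the largest integer n is 12.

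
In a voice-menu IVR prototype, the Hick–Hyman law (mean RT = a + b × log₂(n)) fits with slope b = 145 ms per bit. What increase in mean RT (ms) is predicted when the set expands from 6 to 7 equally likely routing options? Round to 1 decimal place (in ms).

Only the slope matters, since a is common to both: ΔRT = b·log₂(n₂/n₁).
log₂(7) − log₂(6) = 2.8074 − 2.5850 = 0.2224.
ΔRT = 145 × 0.2224 = 32.247 ms.

32.2 ms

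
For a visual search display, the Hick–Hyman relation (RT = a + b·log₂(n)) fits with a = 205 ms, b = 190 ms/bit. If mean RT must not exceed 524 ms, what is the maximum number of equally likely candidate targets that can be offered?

3

190·log₂ n ≤ 524 − 205 = 319, giving log₂ n ≤ 1.6789 and n ≤ 3.202. The largest whole number is 3.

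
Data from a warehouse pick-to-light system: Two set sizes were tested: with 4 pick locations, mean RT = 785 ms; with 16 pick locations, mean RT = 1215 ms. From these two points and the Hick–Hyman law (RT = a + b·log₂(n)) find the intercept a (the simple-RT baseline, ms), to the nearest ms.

Slope: b = (1215 − 785) / (log₂ 16 − log₂ 4) = 430/2.0000 = 215 ms/bit.
Intercept: a = 785 − 215·log₂(4) = 355.000 ms.

355 ms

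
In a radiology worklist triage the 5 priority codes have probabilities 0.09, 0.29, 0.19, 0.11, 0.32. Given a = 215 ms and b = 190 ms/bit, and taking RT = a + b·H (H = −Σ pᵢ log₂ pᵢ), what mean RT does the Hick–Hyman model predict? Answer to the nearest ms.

Entropy contributions −pᵢ log₂ pᵢ: 0.3127, 0.5179, 0.4552, 0.3503, 0.5260; sum H = 2.1621 bits.
RT = a + bH = 215 + 190·2.1621 = 625.80 ms.

626 ms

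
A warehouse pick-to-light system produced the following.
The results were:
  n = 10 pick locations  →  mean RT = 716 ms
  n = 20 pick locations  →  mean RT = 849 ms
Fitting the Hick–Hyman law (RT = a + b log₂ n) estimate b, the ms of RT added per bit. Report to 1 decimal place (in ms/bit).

133.0 ms/bit

b = (RT₂ − RT₁)/(log₂ n₂ − log₂ n₁) = (849 − 716)/(4.3219 − 3.3219) = 133.000 ms/bit.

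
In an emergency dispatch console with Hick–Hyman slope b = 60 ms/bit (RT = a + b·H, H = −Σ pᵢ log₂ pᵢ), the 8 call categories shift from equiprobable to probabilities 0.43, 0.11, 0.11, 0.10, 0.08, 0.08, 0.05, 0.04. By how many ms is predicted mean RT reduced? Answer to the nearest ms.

Equiprobable entropy H₀ = log₂ 8 = 3.0000 bits.
Skewed entropy H = −Σ pᵢ log₂ pᵢ = 2.5412 bits.
ΔRT = b·(H₀ − H) = 60 × 0.4588 = 27.53 ms.

28 ms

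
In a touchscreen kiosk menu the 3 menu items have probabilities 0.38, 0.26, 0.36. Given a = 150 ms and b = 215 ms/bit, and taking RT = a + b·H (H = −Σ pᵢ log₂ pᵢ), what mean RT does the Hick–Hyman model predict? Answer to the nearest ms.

487 ms

Entropy contributions −pᵢ log₂ pᵢ: 0.5305, 0.5053, 0.5306; sum H = 1.5664 bits.
RT = a + bH = 150 + 215·1.5664 = 486.77 ms.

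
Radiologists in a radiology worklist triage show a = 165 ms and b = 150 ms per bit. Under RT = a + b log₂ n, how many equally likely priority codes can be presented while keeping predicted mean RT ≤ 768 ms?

16

Set 165 + 150·log₂ n ≤ 768 → log₂ n ≤ (768 − 165)/150 = 4.0200.
So n ≤ 2^4.0200 = 16.223; the largest integer n is 16.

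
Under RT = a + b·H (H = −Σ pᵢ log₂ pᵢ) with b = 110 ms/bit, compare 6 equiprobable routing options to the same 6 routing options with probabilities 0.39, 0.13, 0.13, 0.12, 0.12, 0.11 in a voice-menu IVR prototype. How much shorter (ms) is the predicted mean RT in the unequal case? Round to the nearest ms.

23 ms

The RT saving is b·ΔH. Equiprobable H₀ = log₂(6) = 2.5850 bits; with the given probabilities H = 2.3795 bits.
b·(H₀ − H) = 110 × (2.5850 − 2.3795) = 22.60 ms.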